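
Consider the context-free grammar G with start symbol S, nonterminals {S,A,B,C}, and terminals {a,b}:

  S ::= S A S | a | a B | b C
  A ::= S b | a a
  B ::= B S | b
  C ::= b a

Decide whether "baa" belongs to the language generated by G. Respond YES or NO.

CNF form of G:
  S -> S X2 | T0 C | T1 B | a
  A -> S T0 | T1 T1
  B -> B S | b
  C -> T0 T1
  T0 -> b
  T1 -> a
  X2 -> A S

CYK table (by increasing span):
  cell(0,0) b: {B,T0}  orig:{B}
  cell(1,1) a: {S,T1}  orig:{S}
  cell(2,2) a: {S,T1}  orig:{S}
  cell(0,1) ba: {B,C}
  cell(1,2) aa: {A}
  cell(0,2) baa: {B}

S ∉ T[0,2] ⇒ NO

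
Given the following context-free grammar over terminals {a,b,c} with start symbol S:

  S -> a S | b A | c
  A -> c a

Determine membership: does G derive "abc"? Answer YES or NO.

Convert to CNF:
  S -> T1 S | T2 A | c
  A -> T0 T1
  T0 -> c
  T1 -> a
  T2 -> b

CYK fill:
  [0..0]={T1}  "a"  orig:{}
  [1..1]={T2}  "b"  orig:{}
  [2..2]={S,T0}  "c"  orig:{S}
  [0..1]=∅  "ab"
  [1..2]=∅  "bc"
  [0..2]=∅  "abc"

S ∉ T[0,2] ⇒ NO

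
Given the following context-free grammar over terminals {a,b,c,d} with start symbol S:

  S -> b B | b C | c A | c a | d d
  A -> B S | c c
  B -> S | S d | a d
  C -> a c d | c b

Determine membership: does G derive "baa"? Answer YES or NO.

Convert to CNF:
  S -> T0 A | T0 T2 | T1 T1 | T3 B | T3 C
  A -> B S | T0 T0
  B -> S T1 | T0 A | T0 T2 | T1 T1 | T2 T1 | T3 B | T3 C
  C -> T0 T3 | T2 X4
  T0 -> c
  T1 -> d
  T2 -> a
  T3 -> b
  X4 -> T0 T1

CYK fill:
  T[0,0] 'b' = {T3}  orig:{}
  T[1,1] 'a' = {T2}  orig:{}
  T[2,2] 'a' = {T2}  orig:{}
  T[0,1] 'ba' = ∅
  T[1,2] 'aa' = ∅
  T[0,2] 'baa' = ∅

S ∉ T[0,2] ⇒ NO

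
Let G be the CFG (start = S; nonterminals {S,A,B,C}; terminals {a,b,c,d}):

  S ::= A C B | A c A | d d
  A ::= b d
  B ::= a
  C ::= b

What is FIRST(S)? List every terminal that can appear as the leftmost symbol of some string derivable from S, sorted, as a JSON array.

FIRST iteration:
pass 1:
  A via A→b d: +{b}
  B via B→a: +{a}
  C via C→b: +{b}
  S via S→A C B: +{b}
  S via S→d d: +{d}
  FIRST[S]={b,d}  FIRST[A]={b}  FIRST[B]={a}  FIRST[C]={b}
pass 2: (stable)
  FIRST[S]={b,d}  FIRST[A]={b}  FIRST[B]={a}  FIRST[C]={b}

FIRST(S) = ["b", "d"]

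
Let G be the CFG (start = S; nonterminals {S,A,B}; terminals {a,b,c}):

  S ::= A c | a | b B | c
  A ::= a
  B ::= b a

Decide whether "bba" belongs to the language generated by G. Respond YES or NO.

CNF form of G:
  S -> A T2 | T0 B | a | c
  A -> a
  B -> T0 T1
  T0 -> b
  T1 -> a
  T2 -> c

CYK table (by increasing span):
  cell(0,0) b: {T0}  orig:{}
  cell(1,1) b: {T0}  orig:{}
  cell(2,2) a: {A,S,T1}  orig:{A,S}
  cell(0,1) bb: ∅
  cell(1,2) ba: {B}
  cell(0,2) bba: {S}

S ∈ T[0,2] ⇒ YES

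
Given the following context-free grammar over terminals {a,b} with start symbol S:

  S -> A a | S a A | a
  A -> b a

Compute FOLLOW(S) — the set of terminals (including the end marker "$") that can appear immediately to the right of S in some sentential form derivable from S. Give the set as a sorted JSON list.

Compute FIRST by fixpoint:
[1]
  A via A→b a: +{b}
  S via S→A a: +{b}
  S via S→a: +{a}
  S: {a,b}  A: {b}
[2] (stable)
  S: {a,b}  A: {b}

FOLLOW iteration:
FOLLOW(S) := {$}
pass 1:
  S→A a: FOLLOW(A) ⊇ FIRST(a) = {a}; new: +{a}
  S→S a A: FOLLOW(S) ⊇ FIRST(a) = {a}; new: +{a}
  S→S a A: FOLLOW(A) ⊇ FOLLOW(S) ⊇ {$,a}; new: +{$}
  S: {$,a}  A: {$,a}
pass 2: (no change)
  S: {$,a}  A: {$,a}

FOLLOW(S) = ["$", "a"]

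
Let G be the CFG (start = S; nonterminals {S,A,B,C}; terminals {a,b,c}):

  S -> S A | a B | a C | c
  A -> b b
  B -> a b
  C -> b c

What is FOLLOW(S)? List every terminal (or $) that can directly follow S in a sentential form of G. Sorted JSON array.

FIRST iteration:
iter 1:
  A via A→b b: +{b}
  B via B→a b: +{a}
  C via C→b c: +{b}
  S via S→a B: +{a}
  S via S→c: +{c}
  FIRST(S)={a,c}  FIRST(A)={b}  FIRST(B)={a}  FIRST(C)={b}
iter 2: — fixpoint
  FIRST(S)={a,c}  FIRST(A)={b}  FIRST(B)={a}  FIRST(C)={b}

FOLLOW iteration:
FOLLOW(S) := {$}
[1]
  S→S A: FOLLOW(S) ⊇ FIRST(A) = {b}; new: +{b}
  S→S A: FOLLOW(A) ⊇ FOLLOW(S) ⊇ {$,b}; new: +{$,b}
  S→a B: FOLLOW(B) ⊇ FOLLOW(S) ⊇ {$,b}; new: +{$,b}
  S→a C: FOLLOW(C) ⊇ FOLLOW(S) ⊇ {$,b}; new: +{$,b}
  FOLLOW[S]={$,b}  FOLLOW[A]={$,b}  FOLLOW[B]={$,b}  FOLLOW[C]={$,b}
[2] (stable)
  FOLLOW[S]={$,b}  FOLLOW[A]={$,b}  FOLLOW[B]={$,b}  FOLLOW[C]={$,b}

FOLLOW(S) = ["$", "b"]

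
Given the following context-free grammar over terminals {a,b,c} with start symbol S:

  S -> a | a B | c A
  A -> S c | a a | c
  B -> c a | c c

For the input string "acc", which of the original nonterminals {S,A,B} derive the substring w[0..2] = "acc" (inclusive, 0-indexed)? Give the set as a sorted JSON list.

CNF form of G:
  S -> T0 A | T1 B | a
  A -> S T0 | T1 T1 | c
  B -> T0 T0 | T0 T1
  T0 -> c
  T1 -> a

CYK fill, restricted to cells inside w[0..2]:
  T[0,0] 'a' = {S,T1}  orig:{S}
  T[1,1] 'c' = {A,T0}  orig:{A}
  T[2,2] 'c' = {A,T0}  orig:{A}
  T[0,1] 'ac' = {A}
  T[1,2] 'cc' = {B,S}
  T[0,2] 'acc' = {S}

Original NTs in T[0,2] deriving "acc": ["S"]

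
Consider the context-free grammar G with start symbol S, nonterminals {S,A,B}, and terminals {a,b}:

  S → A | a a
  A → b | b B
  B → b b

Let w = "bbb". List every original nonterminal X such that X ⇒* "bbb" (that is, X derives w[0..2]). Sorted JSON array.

CNF form of G:
  S -> T0 B | T1 T1 | b
  A -> T0 B | b
  B -> T0 T0
  T0 -> b
  T1 -> a

CYK table (by increasing span) — only the sub-triangle for w[0..2]:
  [0..0]={A,S,T0}  "b"  orig:{A,S}
  [1..1]={A,S,T0}  "b"  orig:{A,S}
  [2..2]={A,S,T0}  "b"  orig:{A,S}
  [0..1]={B}  "bb"
  [1..2]={B}  "bb"
  [0..2]={A,S}  "bbb"

Original NTs in T[0,2] deriving "bbb": ["A", "S"]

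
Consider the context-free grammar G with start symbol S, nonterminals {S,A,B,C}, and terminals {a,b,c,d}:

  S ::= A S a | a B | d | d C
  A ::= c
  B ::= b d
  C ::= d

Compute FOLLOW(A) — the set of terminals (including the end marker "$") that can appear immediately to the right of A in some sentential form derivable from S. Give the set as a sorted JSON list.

Compute FIRST by fixpoint:
iter 1:
  A via A→c: +{c}
  B via B→b d: +{b}
  C via C→d: +{d}
  S via S→A S a: +{c}
  S via S→a B: +{a}
  S via S→d: +{d}
  FIRST(S)={a,c,d}  FIRST(A)={c}  FIRST(B)={b}  FIRST(C)={d}
iter 2: (no change)
  FIRST(S)={a,c,d}  FIRST(A)={c}  FIRST(B)={b}  FIRST(C)={d}

FOLLOW iteration:
initialize: $ ∈ FOLLOW(S)
pass 1:
  S→A S a: FOLLOW(A) ⊇ FIRST(S) = {a,c,d}; new: +{a,c,d}
  S→A S a: FOLLOW(S) ⊇ FIRST(a) = {a}; new: +{a}
  S→a B: FOLLOW(B) ⊇ FOLLOW(S) ⊇ {$,a}; new: +{$,a}
  S→d C: FOLLOW(C) ⊇ FOLLOW(S) ⊇ {$,a}; new: +{$,a}
  FOLLOW(S)={$,a}  FOLLOW(A)={a,c,d}  FOLLOW(B)={$,a}  FOLLOW(C)={$,a}
pass 2: — fixpoint
  FOLLOW(S)={$,a}  FOLLOW(A)={a,c,d}  FOLLOW(B)={$,a}  FOLLOW(C)={$,a}

FOLLOW(A) = ["a", "c", "d"]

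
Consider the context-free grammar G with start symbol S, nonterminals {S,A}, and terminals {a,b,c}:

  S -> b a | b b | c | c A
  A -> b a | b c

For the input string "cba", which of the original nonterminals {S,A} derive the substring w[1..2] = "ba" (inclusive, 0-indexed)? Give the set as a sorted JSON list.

CNF form of G:
  S -> T0 T0 | T0 T1 | T2 A | c
  A -> T0 T1 | T0 T2
  T0 -> b
  T1 -> a
  T2 -> c

CYK table (by increasing span) — only the sub-triangle for w[1..2]:
  [1..1]={T0}  "b"  orig:{}
  [2..2]={T1}  "a"  orig:{}
  [1..2]={A,S}  "ba"

Original NTs in T[1,2] deriving "ba": ["A", "S"]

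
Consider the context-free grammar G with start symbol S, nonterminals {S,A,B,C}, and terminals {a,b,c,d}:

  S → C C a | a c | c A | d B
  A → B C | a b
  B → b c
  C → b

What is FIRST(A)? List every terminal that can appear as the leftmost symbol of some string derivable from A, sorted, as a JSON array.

Compute FIRST by fixpoint:
iter 1:
  A via A→a b: +{a}
  B via B→b c: +{b}
  C via C→b: +{b}
  S via S→C C a: +{b}
  S via S→a c: +{a}
  S via S→c A: +{c}
  S via S→d B: +{d}
  S: {a,b,c,d}  A: {a}  B: {b}  C: {b}
iter 2:
  A via A→B C: +{b}
  S: {a,b,c,d}  A: {a,b}  B: {b}  C: {b}
iter 3: (stable)
  S: {a,b,c,d}  A: {a,b}  B: {b}  C: {b}

FIRST(A) = ["a", "b"]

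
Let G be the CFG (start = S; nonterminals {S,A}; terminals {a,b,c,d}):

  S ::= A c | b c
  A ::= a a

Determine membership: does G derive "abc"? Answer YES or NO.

Convert to CNF:
  S -> A T1 | T2 T1
  A -> T0 T0
  T0 -> a
  T1 -> c
  T2 -> b

CYK fill:
  T[0,0] 'a' = {T0}  orig:{}
  T[1,1] 'b' = {T2}  orig:{}
  T[2,2] 'c' = {T1}  orig:{}
  T[0,1] 'ab' = ∅
  T[1,2] 'bc' = {S}
  T[0,2] 'abc' = ∅

S ∉ T[0,2] ⇒ NO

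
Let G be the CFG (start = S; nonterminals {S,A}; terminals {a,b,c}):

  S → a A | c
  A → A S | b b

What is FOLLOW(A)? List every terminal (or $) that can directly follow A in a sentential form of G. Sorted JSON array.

Compute FIRST by fixpoint:
[1]
  A via A→b b: +{b}
  S via S→a A: +{a}
  S via S→c: +{c}
  S: {a,c}  A: {b}
[2] — fixpoint
  S: {a,c}  A: {b}

FOLLOW sets:
seed FOLLOW(S) with $
[1]
  A→A S: FOLLOW(A) ⊇ FIRST(S) = {a,c}; new: +{a,c}
  A→A S: FOLLOW(S) ⊇ FOLLOW(A) ⊇ {a,c}; new: +{a,c}
  S→a A: FOLLOW(A) ⊇ FOLLOW(S) ⊇ {$,a,c}; new: +{$}
  FOLLOW(S)={$,a,c}  FOLLOW(A)={$,a,c}
[2] done
  FOLLOW(S)={$,a,c}  FOLLOW(A)={$,a,c}

FOLLOW(A) = ["$", "a", "c"]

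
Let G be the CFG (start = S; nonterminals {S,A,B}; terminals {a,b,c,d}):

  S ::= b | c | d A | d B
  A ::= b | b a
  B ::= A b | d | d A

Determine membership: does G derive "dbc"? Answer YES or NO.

Convert to CNF:
  S -> T2 A | T2 B | b | c
  A -> T0 T1 | b
  B -> A T0 | T2 A | d
  T0 -> b
  T1 -> a
  T2 -> d

CYK fill:
  T[0,0] 'd' = {B,T2}  orig:{B}
  T[1,1] 'b' = {A,S,T0}  orig:{A,S}
  T[2,2] 'c' = {S}
  T[0,1] 'db' = {B,S}
  T[1,2] 'bc' = ∅
  T[0,2] 'dbc' = ∅

S ∉ T[0,2] ⇒ NO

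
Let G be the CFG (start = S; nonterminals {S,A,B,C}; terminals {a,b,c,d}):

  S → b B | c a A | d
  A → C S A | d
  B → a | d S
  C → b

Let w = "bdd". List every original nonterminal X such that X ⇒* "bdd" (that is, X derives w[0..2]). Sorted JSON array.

CNF form of G:
  S -> T1 B | T2 X5 | d
  A -> C X4 | d
  B -> T0 S | a
  C -> b
  T0 -> d
  T1 -> b
  T2 -> c
  T3 -> a
  X4 -> S A
  X5 -> T3 A

CYK fill, restricted to cells inside w[0..2]:
  cell(0,0) b: {C,T1}  orig:{C}
  cell(1,1) d: {A,S,T0}  orig:{A,S}
  cell(2,2) d: {A,S,T0}  orig:{A,S}
  cell(0,1) bd: ∅
  cell(1,2) dd: {B,X4}  orig:{B}
  cell(0,2) bdd: {A,S}

Original NTs in T[0,2] deriving "bdd": ["A", "S"]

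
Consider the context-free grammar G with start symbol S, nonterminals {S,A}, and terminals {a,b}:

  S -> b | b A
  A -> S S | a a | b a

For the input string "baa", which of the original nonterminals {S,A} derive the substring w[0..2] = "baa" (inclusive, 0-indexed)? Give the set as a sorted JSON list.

Convert to CNF:
  S -> T1 A | b
  A -> S S | T0 T0 | T1 T0
  T0 -> a
  T1 -> b

Fill CYK table bottom-up (cells [i..j] with 0 ≤ i ≤ j ≤ 2 only):
  cell(0,0) b: {S,T1}  orig:{S}
  cell(1,1) a: {T0}  orig:{}
  cell(2,2) a: {T0}  orig:{}
  cell(0,1) ba: {A}
  cell(1,2) aa: {A}
  cell(0,2) baa: {S}

Original NTs in T[0,2] deriving "baa": ["S"]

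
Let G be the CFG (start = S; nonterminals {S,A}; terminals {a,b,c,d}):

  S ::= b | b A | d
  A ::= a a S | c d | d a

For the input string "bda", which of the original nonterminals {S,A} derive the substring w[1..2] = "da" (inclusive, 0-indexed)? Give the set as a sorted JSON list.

CNF form of G:
  S -> T3 A | b | d
  A -> T0 X4 | T1 T2 | T2 T0
  T0 -> a
  T1 -> c
  T2 -> d
  T3 -> b
  X4 -> T0 S

CYK table (by increasing span) — only the sub-triangle for w[1..2]:
  [1..1]={S,T2}  "d"  orig:{S}
  [2..2]={T0}  "a"  orig:{}
  [1..2]={A}  "da"

Original NTs in T[1,2] deriving "da": ["A"]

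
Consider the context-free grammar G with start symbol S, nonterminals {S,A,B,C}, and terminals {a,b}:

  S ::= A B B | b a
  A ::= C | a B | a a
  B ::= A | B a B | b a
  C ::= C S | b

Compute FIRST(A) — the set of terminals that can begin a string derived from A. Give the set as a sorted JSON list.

FIRST iteration:
pass 1:
  A via A→a B: +{a}
  B via B→A: +{a}
  B via B→b a: +{b}
  C via C→b: +{b}
  S via S→A B B: +{a}
  S via S→b a: +{b}
  FIRST[S]={a,b}  FIRST[A]={a}  FIRST[B]={a,b}  FIRST[C]={b}
pass 2:
  A via A→C: +{b}
  FIRST[S]={a,b}  FIRST[A]={a,b}  FIRST[B]={a,b}  FIRST[C]={b}
pass 3: (stable)
  FIRST[S]={a,b}  FIRST[A]={a,b}  FIRST[B]={a,b}  FIRST[C]={b}

FIRST(A) = ["a", "b"]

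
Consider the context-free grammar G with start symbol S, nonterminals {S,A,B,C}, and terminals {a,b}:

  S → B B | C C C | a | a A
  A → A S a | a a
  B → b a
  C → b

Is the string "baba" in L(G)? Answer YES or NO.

Convert to CNF:
  S -> B B | C X3 | T0 A | a
  A -> A X2 | T0 T0
  B -> T1 T0
  C -> b
  T0 -> a
  T1 -> b
  X2 -> S T0
  X3 -> C C

CYK table (by increasing span):
  [0..0]={C,T1}  "b"  orig:{C}
  [1..1]={S,T0}  "a"  orig:{S}
  [2..2]={C,T1}  "b"  orig:{C}
  [3..3]={S,T0}  "a"  orig:{S}
  [0..1]={B}  "ba"
  [1..2]=∅  "ab"
  [2..3]={B}  "ba"
  [0..2]=∅  "bab"
  [1..3]=∅  "aba"
  [0..3]={S}  "baba"

S ∈ T[0,3] ⇒ YES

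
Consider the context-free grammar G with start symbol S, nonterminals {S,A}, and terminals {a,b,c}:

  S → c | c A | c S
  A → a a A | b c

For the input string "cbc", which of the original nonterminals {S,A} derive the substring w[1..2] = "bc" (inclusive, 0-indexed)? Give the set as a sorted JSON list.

Convert to CNF:
  S -> T2 A | T2 S | c
  A -> T0 X3 | T1 T2
  T0 -> a
  T1 -> b
  T2 -> c
  X3 -> T0 A

Fill CYK table bottom-up (cells [i..j] with 1 ≤ i ≤ j ≤ 2 only):
  [1..1]={T1}  "b"  orig:{}
  [2..2]={S,T2}  "c"  orig:{S}
  [1..2]={A}  "bc"

Original NTs in T[1,2] deriving "bc": ["A"]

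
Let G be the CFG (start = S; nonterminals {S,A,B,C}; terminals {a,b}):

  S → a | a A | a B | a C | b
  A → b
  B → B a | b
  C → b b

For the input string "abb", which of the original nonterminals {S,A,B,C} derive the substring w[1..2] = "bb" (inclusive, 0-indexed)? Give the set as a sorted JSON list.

CNF form of G:
  S -> T0 A | T0 B | T0 C | a | b
  A -> b
  B -> B T0 | b
  C -> T1 T1
  T0 -> a
  T1 -> b

CYK table (by increasing span) — only the sub-triangle for w[1..2]:
  [1..1]={A,B,S,T1}  "b"  orig:{A,B,S}
  [2..2]={A,B,S,T1}  "b"  orig:{A,B,S}
  [1..2]={C}  "bb"

Original NTs in T[1,2] deriving "bb": ["C"]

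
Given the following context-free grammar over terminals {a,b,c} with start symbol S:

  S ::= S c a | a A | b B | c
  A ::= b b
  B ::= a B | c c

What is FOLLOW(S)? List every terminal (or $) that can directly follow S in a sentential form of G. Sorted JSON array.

Compute FIRST by fixpoint:
[1]
  A via A→b b: +{b}
  B via B→a B: +{a}
  B via B→c c: +{c}
  S via S→a A: +{a}
  S via S→b B: +{b}
  S via S→c: +{c}
  S: {a,b,c}  A: {b}  B: {a,c}
[2] (stable)
  S: {a,b,c}  A: {b}  B: {a,c}

FOLLOW sets:
initialize: $ ∈ FOLLOW(S)
pass 1:
  S→S c a: FOLLOW(S) ⊇ FIRST(c) = {c}; new: +{c}
  S→a A: FOLLOW(A) ⊇ FOLLOW(S) ⊇ {$,c}; new: +{$,c}
  S→b B: FOLLOW(B) ⊇ FOLLOW(S) ⊇ {$,c}; new: +{$,c}
  S: {$,c}  A: {$,c}  B: {$,c}
pass 2: — fixpoint
  S: {$,c}  A: {$,c}  B: {$,c}

FOLLOW(S) = ["$", "c"]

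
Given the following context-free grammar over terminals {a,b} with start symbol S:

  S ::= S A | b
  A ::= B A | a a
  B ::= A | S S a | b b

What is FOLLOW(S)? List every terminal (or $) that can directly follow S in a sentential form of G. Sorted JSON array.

FIRST iteration:
pass 1:
  A via A→a a: +{a}
  B via B→A: +{a}
  B via B→b b: +{b}
  S via S→b: +{b}
  S: {b}  A: {a}  B: {a,b}
pass 2:
  A via A→B A: +{b}
  S: {b}  A: {a,b}  B: {a,b}
pass 3: — fixpoint
  S: {b}  A: {a,b}  B: {a,b}

FOLLOW iteration:
seed FOLLOW(S) with $
pass 1:
  A→B A: FOLLOW(B) ⊇ FIRST(A) = {a,b}; new: +{a,b}
  B→A: FOLLOW(A) ⊇ FOLLOW(B) ⊇ {a,b}; new: +{a,b}
  B→S S a: FOLLOW(S) ⊇ FIRST(S) = {b}; new: +{b}
  B→S S a: FOLLOW(S) ⊇ FIRST(a) = {a}; new: +{a}
  S→S A: FOLLOW(A) ⊇ FOLLOW(S) ⊇ {$,a,b}; new: +{$}
  FOLLOW(S)={$,a,b}  FOLLOW(A)={$,a,b}  FOLLOW(B)={a,b}
pass 2: done
  FOLLOW(S)={$,a,b}  FOLLOW(A)={$,a,b}  FOLLOW(B)={a,b}

FOLLOW(S) = ["$", "a", "b"]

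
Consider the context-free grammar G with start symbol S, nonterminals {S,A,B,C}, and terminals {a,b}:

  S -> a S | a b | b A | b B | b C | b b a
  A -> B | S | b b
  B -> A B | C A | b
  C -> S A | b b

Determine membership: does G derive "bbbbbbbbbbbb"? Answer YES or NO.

Convert to CNF:
  S -> T0 S | T0 T1 | T1 A | T1 B | T1 C | T1 X3
  A -> A B | C A | T0 S | T0 T1 | T1 A | T1 B | T1 C | T1 T1 | T1 X2 | b
  B -> A B | C A | b
  C -> S A | T1 T1
  T0 -> a
  T1 -> b
  X2 -> T1 T0
  X3 -> T1 T0

Fill CYK table bottom-up:
  cell(0,0) b: {A,B,T1}  orig:{A,B}
  cell(1,1) b: {A,B,T1}  orig:{A,B}
  cell(2,2) b: {A,B,T1}  orig:{A,B}
  cell(3,3) b: {A,B,T1}  orig:{A,B}
  cell(4,4) b: {A,B,T1}  orig:{A,B}
  cell(5,5) b: {A,B,T1}  orig:{A,B}
  cell(6,6) b: {A,B,T1}  orig:{A,B}
  cell(7,7) b: {A,B,T1}  orig:{A,B}
  cell(8,8) b: {A,B,T1}  orig:{A,B}
  cell(9,9) b: {A,B,T1}  orig:{A,B}
  cell(10,10) b: {A,B,T1}  orig:{A,B}
  cell(11,11) b: {A,B,T1}  orig:{A,B}
  cell(0,1) bb: {A,B,C,S}
  cell(1,2) bb: {A,B,C,S}
  cell(2,3) bb: {A,B,C,S}
  cell(3,4) bb: {A,B,C,S}
  cell(4,5) bb: {A,B,C,S}
  cell(5,6) bb: {A,B,C,S}
  cell(6,7) bb: {A,B,C,S}
  cell(7,8) bb: {A,B,C,S}
  cell(8,9) bb: {A,B,C,S}
  cell(9,10) bb: {A,B,C,S}
  cell(10,11) bb: {A,B,C,S}
  cell(0,2) bbb: {A,B,C,S}
  cell(1,3) bbb: {A,B,C,S}
  cell(2,4) bbb: {A,B,C,S}
  cell(3,5) bbb: {A,B,C,S}
  cell(4,6) bbb: {A,B,C,S}
  cell(5,7) bbb: {A,B,C,S}
  cell(6,8) bbb: {A,B,C,S}
  cell(7,9) bbb: {A,B,C,S}
  cell(8,10) bbb: {A,B,C,S}
  cell(9,11) bbb: {A,B,C,S}
  cell(0,3) bbbb: {A,B,C,S}
  cell(1,4) bbbb: {A,B,C,S}
  cell(2,5) bbbb: {A,B,C,S}
  cell(3,6) bbbb: {A,B,C,S}
  cell(4,7) bbbb: {A,B,C,S}
  cell(5,8) bbbb: {A,B,C,S}
  cell(6,9) bbbb: {A,B,C,S}
  cell(7,10) bbbb: {A,B,C,S}
  cell(8,11) bbbb: {A,B,C,S}
  cell(0,4) bbbbb: {A,B,C,S}
  cell(1,5) bbbbb: {A,B,C,S}
  cell(2,6) bbbbb: {A,B,C,S}
  cell(3,7) bbbbb: {A,B,C,S}
  cell(4,8) bbbbb: {A,B,C,S}
  cell(5,9) bbbbb: {A,B,C,S}
  cell(6,10) bbbbb: {A,B,C,S}
  cell(7,11) bbbbb: {A,B,C,S}
  cell(0,5) bbbbbb: {A,B,C,S}
  cell(1,6) bbbbbb: {A,B,C,S}
  cell(2,7) bbbbbb: {A,B,C,S}
  cell(3,8) bbbbbb: {A,B,C,S}
  cell(4,9) bbbbbb: {A,B,C,S}
  cell(5,10) bbbbbb: {A,B,C,S}
  cell(6,11) bbbbbb: {A,B,C,S}
  cell(0,6) bbbbbbb: {A,B,C,S}
  cell(1,7) bbbbbbb: {A,B,C,S}
  cell(2,8) bbbbbbb: {A,B,C,S}
  cell(3,9) bbbbbbb: {A,B,C,S}
  cell(4,10) bbbbbbb: {A,B,C,S}
  cell(5,11) bbbbbbb: {A,B,C,S}
  cell(0,7) bbbbbbbb: {A,B,C,S}
  cell(1,8) bbbbbbbb: {A,B,C,S}
  cell(2,9) bbbbbbbb: {A,B,C,S}
  cell(3,10) bbbbbbbb: {A,B,C,S}
  cell(4,11) bbbbbbbb: {A,B,C,S}
  cell(0,8) bbbbbbbbb: {A,B,C,S}
  cell(1,9) bbbbbbbbb: {A,B,C,S}
  cell(2,10) bbbbbbbbb: {A,B,C,S}
  cell(3,11) bbbbbbbbb: {A,B,C,S}
  cell(0,9) bbbbbbbbbb: {A,B,C,S}
  cell(1,10) bbbbbbbbbb: {A,B,C,S}
  cell(2,11) bbbbbbbbbb: {A,B,C,S}
  cell(0,10) bbbbbbbbbbb: {A,B,C,S}
  cell(1,11) bbbbbbbbbbb: {A,B,C,S}
  cell(0,11) bbbbbbbbbbbb: {A,B,C,S}

S ∈ T[0,11] ⇒ YES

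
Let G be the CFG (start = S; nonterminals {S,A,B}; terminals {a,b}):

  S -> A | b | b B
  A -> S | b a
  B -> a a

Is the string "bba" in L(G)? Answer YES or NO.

CNF form of G:
  S -> T0 B | T0 T1 | b
  A -> T0 B | T0 T1 | b
  B -> T1 T1
  T0 -> b
  T1 -> a

CYK table (by increasing span):
  T[0,0] 'b' = {A,S,T0}  orig:{A,S}
  T[1,1] 'b' = {A,S,T0}  orig:{A,S}
  T[2,2] 'a' = {T1}  orig:{}
  T[0,1] 'bb' = ∅
  T[1,2] 'ba' = {A,S}
  T[0,2] 'bba' = ∅

S ∉ T[0,2] ⇒ NO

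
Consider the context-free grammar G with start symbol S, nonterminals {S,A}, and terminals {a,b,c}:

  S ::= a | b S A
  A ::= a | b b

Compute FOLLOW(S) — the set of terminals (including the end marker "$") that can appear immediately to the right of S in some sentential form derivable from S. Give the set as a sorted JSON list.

Compute FIRST by fixpoint:
pass 1:
  A via A→a: +{a}
  A via A→b b: +{b}
  S via S→a: +{a}
  S via S→b S A: +{b}
  FIRST(S)={a,b}  FIRST(A)={a,b}
pass 2: — fixpoint
  FIRST(S)={a,b}  FIRST(A)={a,b}

Compute FOLLOW by fixpoint:
initialize: $ ∈ FOLLOW(S)
[1]
  S→b S A: FOLLOW(S) ⊇ FIRST(A) = {a,b}; new: +{a,b}
  S→b S A: FOLLOW(A) ⊇ FOLLOW(S) ⊇ {$,a,b}; new: +{$,a,b}
  FOLLOW[S]={$,a,b}  FOLLOW[A]={$,a,b}
[2] done
  FOLLOW[S]={$,a,b}  FOLLOW[A]={$,a,b}

FOLLOW(S) = ["$", "a", "b"]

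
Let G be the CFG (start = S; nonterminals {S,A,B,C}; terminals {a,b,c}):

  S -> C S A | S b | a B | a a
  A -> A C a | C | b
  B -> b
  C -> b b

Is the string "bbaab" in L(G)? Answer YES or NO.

Convert to CNF:
  S -> C X3 | S T1 | T0 B | T0 T0
  A -> A X2 | T1 T1 | b
  B -> b
  C -> T1 T1
  T0 -> a
  T1 -> b
  X2 -> C T0
  X3 -> S A

CYK fill:
  [0..0]={A,B,T1}  "b"  orig:{A,B}
  [1..1]={A,B,T1}  "b"  orig:{A,B}
  [2..2]={T0}  "a"  orig:{}
  [3..3]={T0}  "a"  orig:{}
  [4..4]={A,B,T1}  "b"  orig:{A,B}
  [0..1]={A,C}  "bb"
  [1..2]=∅  "ba"
  [2..3]={S}  "aa"
  [3..4]={S}  "ab"
  [0..2]={X2}  "bba"  orig:{}
  [1..3]=∅  "baa"
  [2..4]={S,X3}  "aab"  orig:{S}
  [0..3]=∅  "bbaa"
  [1..4]=∅  "baab"
  [0..4]={S}  "bbaab"

S ∈ T[0,4] ⇒ YES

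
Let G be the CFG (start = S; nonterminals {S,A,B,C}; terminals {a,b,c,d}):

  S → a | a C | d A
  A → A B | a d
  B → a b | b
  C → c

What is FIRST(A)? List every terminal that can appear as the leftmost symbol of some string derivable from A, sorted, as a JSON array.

FIRST sets, iterate to fixpoint:
[1]
  A via A→a d: +{a}
  B via B→a b: +{a}
  B via B→b: +{b}
  C via C→c: +{c}
  S via S→a: +{a}
  S via S→d A: +{d}
  FIRST(S)={a,d}  FIRST(A)={a}  FIRST(B)={a,b}  FIRST(C)={c}
[2] done
  FIRST(S)={a,d}  FIRST(A)={a}  FIRST(B)={a,b}  FIRST(C)={c}

FIRST(A) = ["a"]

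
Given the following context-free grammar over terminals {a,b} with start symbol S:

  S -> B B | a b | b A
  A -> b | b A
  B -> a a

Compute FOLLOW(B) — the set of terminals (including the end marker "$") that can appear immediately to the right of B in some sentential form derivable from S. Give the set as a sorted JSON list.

Compute FIRST by fixpoint:
round 1:
  A via A→b: +{b}
  B via B→a a: +{a}
  S via S→B B: +{a}
  S via S→b A: +{b}
  FIRST[S]={a,b}  FIRST[A]={b}  FIRST[B]={a}
round 2: done
  FIRST[S]={a,b}  FIRST[A]={b}  FIRST[B]={a}

FOLLOW sets:
initialize: $ ∈ FOLLOW(S)
pass 1:
  S→B B: FOLLOW(B) ⊇ FIRST(B) = {a}; new: +{a}
  S→B B: FOLLOW(B) ⊇ FOLLOW(S) ⊇ {$}; new: +{$}
  S→b A: FOLLOW(A) ⊇ FOLLOW(S) ⊇ {$}; new: +{$}
  S: {$}  A: {$}  B: {$,a}
pass 2: (stable)
  S: {$}  A: {$}  B: {$,a}

FOLLOW(B) = ["$", "a"]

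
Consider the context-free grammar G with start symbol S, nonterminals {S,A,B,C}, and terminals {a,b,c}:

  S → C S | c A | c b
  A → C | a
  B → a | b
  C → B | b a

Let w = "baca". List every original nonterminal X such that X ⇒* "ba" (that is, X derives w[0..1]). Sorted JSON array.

CNF form of G:
  S -> C S | T2 A | T2 T0
  A -> T0 T1 | a | b
  B -> a | b
  C -> T0 T1 | a | b
  T0 -> b
  T1 -> a
  T2 -> c

CYK fill, restricted to cells inside w[0..1]:
  [0..0]={A,B,C,T0}  "b"  orig:{A,B,C}
  [1..1]={A,B,C,T1}  "a"  orig:{A,B,C}
  [0..1]={A,C}  "ba"

Original NTs in T[0,1] deriving "ba": ["A", "C"]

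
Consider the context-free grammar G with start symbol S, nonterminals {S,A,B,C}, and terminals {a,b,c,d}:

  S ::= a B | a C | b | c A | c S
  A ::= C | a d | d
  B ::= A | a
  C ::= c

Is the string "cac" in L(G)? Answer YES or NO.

Convert to CNF:
  S -> T0 B | T0 C | T2 A | T2 S | b
  A -> T0 T1 | c | d
  B -> T0 T1 | a | c | d
  C -> c
  T0 -> a
  T1 -> d
  T2 -> c

CYK fill:
  T[0,0] 'c' = {A,B,C,T2}  orig:{A,B,C}
  T[1,1] 'a' = {B,T0}  orig:{B}
  T[2,2] 'c' = {A,B,C,T2}  orig:{A,B,C}
  T[0,1] 'ca' = ∅
  T[1,2] 'ac' = {S}
  T[0,2] 'cac' = {S}

S ∈ T[0,2] ⇒ YES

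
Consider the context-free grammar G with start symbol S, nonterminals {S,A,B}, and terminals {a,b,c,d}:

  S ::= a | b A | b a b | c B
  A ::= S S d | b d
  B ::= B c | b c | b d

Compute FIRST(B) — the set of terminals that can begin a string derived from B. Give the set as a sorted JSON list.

Compute FIRST by fixpoint:
round 1:
  A via A→b d: +{b}
  B via B→b c: +{b}
  S via S→a: +{a}
  S via S→b A: +{b}
  S via S→c B: +{c}
  FIRST(S)={a,b,c}  FIRST(A)={b}  FIRST(B)={b}
round 2:
  A via A→S S d: +{a,c}
  FIRST(S)={a,b,c}  FIRST(A)={a,b,c}  FIRST(B)={b}
round 3: (stable)
  FIRST(S)={a,b,c}  FIRST(A)={a,b,c}  FIRST(B)={b}

FIRST(B) = ["b"]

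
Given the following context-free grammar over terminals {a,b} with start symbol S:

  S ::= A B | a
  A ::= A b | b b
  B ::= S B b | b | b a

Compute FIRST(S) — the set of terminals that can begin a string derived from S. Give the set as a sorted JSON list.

FIRST sets, iterate to fixpoint:
round 1:
  A via A→b b: +{b}
  B via B→b: +{b}
  S via S→A B: +{b}
  S via S→a: +{a}
  S: {a,b}  A: {b}  B: {b}
round 2:
  B via B→S B b: +{a}
  S: {a,b}  A: {b}  B: {a,b}
round 3: (no change)
  S: {a,b}  A: {b}  B: {a,b}

FIRST(S) = ["a", "b"]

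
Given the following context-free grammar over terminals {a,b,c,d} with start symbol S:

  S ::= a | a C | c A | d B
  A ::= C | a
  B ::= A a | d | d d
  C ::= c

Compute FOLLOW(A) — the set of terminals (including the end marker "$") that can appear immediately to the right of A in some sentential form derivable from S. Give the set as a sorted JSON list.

FIRST sets, iterate to fixpoint:
[1]
  A via A→a: +{a}
  B via B→A a: +{a}
  B via B→d: +{d}
  C via C→c: +{c}
  S via S→a: +{a}
  S via S→c A: +{c}
  S via S→d B: +{d}
  FIRST[S]={a,c,d}  FIRST[A]={a}  FIRST[B]={a,d}  FIRST[C]={c}
[2]
  A via A→C: +{c}
  B via B→A a: +{c}
  FIRST[S]={a,c,d}  FIRST[A]={a,c}  FIRST[B]={a,c,d}  FIRST[C]={c}
[3] — fixpoint
  FIRST[S]={a,c,d}  FIRST[A]={a,c}  FIRST[B]={a,c,d}  FIRST[C]={c}

FOLLOW sets:
initialize: $ ∈ FOLLOW(S)
pass 1:
  B→A a: FOLLOW(A) ⊇ FIRST(a) = {a}; new: +{a}
  S→a C: FOLLOW(C) ⊇ FOLLOW(S) ⊇ {$}; new: +{$}
  S→c A: FOLLOW(A) ⊇ FOLLOW(S) ⊇ {$}; new: +{$}
  S→d B: FOLLOW(B) ⊇ FOLLOW(S) ⊇ {$}; new: +{$}
  FOLLOW(S)={$}  FOLLOW(A)={$,a}  FOLLOW(B)={$}  FOLLOW(C)={$}
pass 2:
  A→C: FOLLOW(C) ⊇ FOLLOW(A) ⊇ {$,a}; new: +{a}
  FOLLOW(S)={$}  FOLLOW(A)={$,a}  FOLLOW(B)={$}  FOLLOW(C)={$,a}
pass 3: done
  FOLLOW(S)={$}  FOLLOW(A)={$,a}  FOLLOW(B)={$}  FOLLOW(C)={$,a}

FOLLOW(A) = ["$", "a"]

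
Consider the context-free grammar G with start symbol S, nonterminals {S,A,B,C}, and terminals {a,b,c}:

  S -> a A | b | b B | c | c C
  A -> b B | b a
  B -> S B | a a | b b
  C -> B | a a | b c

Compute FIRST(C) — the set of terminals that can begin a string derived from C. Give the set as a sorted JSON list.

FIRST sets, iterate to fixpoint:
pass 1:
  A via A→b B: +{b}
  B via B→a a: +{a}
  B via B→b b: +{b}
  C via C→B: +{a,b}
  S via S→a A: +{a}
  S via S→b: +{b}
  S via S→c: +{c}
  FIRST[S]={a,b,c}  FIRST[A]={b}  FIRST[B]={a,b}  FIRST[C]={a,b}
pass 2:
  B via B→S B: +{c}
  C via C→B: +{c}
  FIRST[S]={a,b,c}  FIRST[A]={b}  FIRST[B]={a,b,c}  FIRST[C]={a,b,c}
pass 3: done
  FIRST[S]={a,b,c}  FIRST[A]={b}  FIRST[B]={a,b,c}  FIRST[C]={a,b,c}

FIRST(C) = ["a", "b", "c"]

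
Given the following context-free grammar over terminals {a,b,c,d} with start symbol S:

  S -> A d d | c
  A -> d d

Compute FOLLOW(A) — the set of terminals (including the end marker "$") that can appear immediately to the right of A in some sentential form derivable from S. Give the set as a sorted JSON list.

FIRST iteration:
pass 1:
  A via A→d d: +{d}
  S via S→A d d: +{d}
  S via S→c: +{c}
  FIRST[S]={c,d}  FIRST[A]={d}
pass 2: (stable)
  FIRST[S]={c,d}  FIRST[A]={d}

FOLLOW iteration:
initialize: $ ∈ FOLLOW(S)
round 1:
  S→A d d: FOLLOW(A) ⊇ FIRST(d) = {d}; new: +{d}
  FOLLOW[S]={$}  FOLLOW[A]={d}
round 2: done
  FOLLOW[S]={$}  FOLLOW[A]={d}

FOLLOW(A) = ["d"]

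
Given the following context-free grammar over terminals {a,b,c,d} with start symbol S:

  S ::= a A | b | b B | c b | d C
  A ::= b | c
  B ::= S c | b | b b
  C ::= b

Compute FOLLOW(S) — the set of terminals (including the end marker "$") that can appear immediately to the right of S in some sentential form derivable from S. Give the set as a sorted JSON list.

FIRST iteration:
pass 1:
  A via A→b: +{b}
  A via A→c: +{c}
  B via B→b: +{b}
  C via C→b: +{b}
  S via S→a A: +{a}
  S via S→b: +{b}
  S via S→c b: +{c}
  S via S→d C: +{d}
  FIRST[S]={a,b,c,d}  FIRST[A]={b,c}  FIRST[B]={b}  FIRST[C]={b}
pass 2:
  B via B→S c: +{a,c,d}
  FIRST[S]={a,b,c,d}  FIRST[A]={b,c}  FIRST[B]={a,b,c,d}  FIRST[C]={b}
pass 3: (stable)
  FIRST[S]={a,b,c,d}  FIRST[A]={b,c}  FIRST[B]={a,b,c,d}  FIRST[C]={b}

FOLLOW sets:
initialize: $ ∈ FOLLOW(S)
iter 1:
  B→S c: FOLLOW(S) ⊇ FIRST(c) = {c}; new: +{c}
  S→a A: FOLLOW(A) ⊇ FOLLOW(S) ⊇ {$,c}; new: +{$,c}
  S→b B: FOLLOW(B) ⊇ FOLLOW(S) ⊇ {$,c}; new: +{$,c}
  S→d C: FOLLOW(C) ⊇ FOLLOW(S) ⊇ {$,c}; new: +{$,c}
  FOLLOW[S]={$,c}  FOLLOW[A]={$,c}  FOLLOW[B]={$,c}  FOLLOW[C]={$,c}
iter 2: — fixpoint
  FOLLOW[S]={$,c}  FOLLOW[A]={$,c}  FOLLOW[B]={$,c}  FOLLOW[C]={$,c}

FOLLOW(S) = ["$", "c"]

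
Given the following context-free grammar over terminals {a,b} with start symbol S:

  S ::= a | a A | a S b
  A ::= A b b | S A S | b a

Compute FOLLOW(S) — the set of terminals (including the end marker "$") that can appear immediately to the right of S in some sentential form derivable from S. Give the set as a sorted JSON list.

FIRST sets, iterate to fixpoint:
round 1:
  A via A→b a: +{b}
  S via S→a: +{a}
  FIRST[S]={a}  FIRST[A]={b}
round 2:
  A via A→S A S: +{a}
  FIRST[S]={a}  FIRST[A]={a,b}
round 3: (no change)
  FIRST[S]={a}  FIRST[A]={a,b}

FOLLOW sets:
FOLLOW(S) := {$}
round 1:
  A→A b b: FOLLOW(A) ⊇ FIRST(b) = {b}; new: +{b}
  A→S A S: FOLLOW(S) ⊇ FIRST(A) = {a,b}; new: +{a,b}
  A→S A S: FOLLOW(A) ⊇ FIRST(S) = {a}; new: +{a}
  S→a A: FOLLOW(A) ⊇ FOLLOW(S) ⊇ {$,a,b}; new: +{$}
  FOLLOW(S)={$,a,b}  FOLLOW(A)={$,a,b}
round 2: — fixpoint
  FOLLOW(S)={$,a,b}  FOLLOW(A)={$,a,b}

FOLLOW(S) = ["$", "a", "b"]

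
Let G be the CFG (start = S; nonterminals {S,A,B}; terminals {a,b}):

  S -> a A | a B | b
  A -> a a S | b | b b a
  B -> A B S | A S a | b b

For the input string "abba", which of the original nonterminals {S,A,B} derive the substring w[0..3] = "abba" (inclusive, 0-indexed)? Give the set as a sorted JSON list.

CNF form of G:
  S -> T0 A | T0 B | b
  A -> T0 X2 | T1 X3 | b
  B -> A X4 | A X5 | T1 T1
  T0 -> a
  T1 -> b
  X2 -> T0 S
  X3 -> T1 T0
  X4 -> B S
  X5 -> S T0

Fill CYK table bottom-up — only the sub-triangle for w[0..3]:
  [0..0]={T0}  "a"  orig:{}
  [1..1]={A,S,T1}  "b"  orig:{A,S}
  [2..2]={A,S,T1}  "b"  orig:{A,S}
  [3..3]={T0}  "a"  orig:{}
  [0..1]={S,X2}  "ab"  orig:{S}
  [1..2]={B}  "bb"
  [2..3]={X3,X5}  "ba"  orig:{}
  [0..2]={S}  "abb"
  [1..3]={A,B}  "bba"
  [0..3]={S,X5}  "abba"  orig:{S}

Original NTs in T[0,3] deriving "abba": ["S"]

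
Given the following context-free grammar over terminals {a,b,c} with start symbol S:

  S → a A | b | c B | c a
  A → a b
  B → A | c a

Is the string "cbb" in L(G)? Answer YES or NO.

CNF form of G:
  S -> T0 A | T2 B | T2 T0 | b
  A -> T0 T1
  B -> T0 T1 | T2 T0
  T0 -> a
  T1 -> b
  T2 -> c

Fill CYK table bottom-up:
  [0..0]={T2}  "c"  orig:{}
  [1..1]={S,T1}  "b"  orig:{S}
  [2..2]={S,T1}  "b"  orig:{S}
  [0..1]=∅  "cb"
  [1..2]=∅  "bb"
  [0..2]=∅  "cbb"

S ∉ T[0,2] ⇒ NO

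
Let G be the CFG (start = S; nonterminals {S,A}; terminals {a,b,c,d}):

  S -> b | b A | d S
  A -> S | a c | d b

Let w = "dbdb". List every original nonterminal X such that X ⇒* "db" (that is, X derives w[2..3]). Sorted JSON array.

Convert to CNF:
  S -> T2 A | T3 S | b
  A -> T0 T1 | T2 A | T3 S | T3 T2 | b
  T0 -> a
  T1 -> c
  T2 -> b
  T3 -> d

CYK table (by increasing span), restricted to cells inside w[2..3]:
  cell(2,2) d: {T3}  orig:{}
  cell(3,3) b: {A,S,T2}  orig:{A,S}
  cell(2,3) db: {A,S}

Original NTs in T[2,3] deriving "db": ["A", "S"]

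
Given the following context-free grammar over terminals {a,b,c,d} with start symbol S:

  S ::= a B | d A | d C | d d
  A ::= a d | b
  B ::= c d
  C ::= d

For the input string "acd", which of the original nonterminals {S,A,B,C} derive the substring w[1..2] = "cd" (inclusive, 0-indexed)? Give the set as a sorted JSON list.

CNF form of G:
  S -> T0 B | T1 A | T1 C | T1 T1
  A -> T0 T1 | b
  B -> T2 T1
  C -> d
  T0 -> a
  T1 -> d
  T2 -> c

CYK fill (cells [i..j] with 1 ≤ i ≤ j ≤ 2 only):
  cell(1,1) c: {T2}  orig:{}
  cell(2,2) d: {C,T1}  orig:{C}
  cell(1,2) cd: {B}

Original NTs in T[1,2] deriving "cd": ["B"]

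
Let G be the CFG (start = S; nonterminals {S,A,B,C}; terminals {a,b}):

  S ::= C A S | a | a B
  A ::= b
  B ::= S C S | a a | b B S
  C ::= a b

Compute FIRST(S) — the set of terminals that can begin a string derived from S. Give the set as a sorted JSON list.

FIRST iteration:
[1]
  A via A→b: +{b}
  B via B→a a: +{a}
  B via B→b B S: +{b}
  C via C→a b: +{a}
  S via S→C A S: +{a}
  FIRST(S)={a}  FIRST(A)={b}  FIRST(B)={a,b}  FIRST(C)={a}
[2] (no change)
  FIRST(S)={a}  FIRST(A)={b}  FIRST(B)={a,b}  FIRST(C)={a}

FIRST(S) = ["a"]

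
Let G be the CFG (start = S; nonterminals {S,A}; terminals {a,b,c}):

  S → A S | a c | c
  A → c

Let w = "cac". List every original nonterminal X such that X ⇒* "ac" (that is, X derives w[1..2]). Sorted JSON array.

CNF form of G:
  S -> A S | T0 T1 | c
  A -> c
  T0 -> a
  T1 -> c

CYK table (by increasing span) (cells [i..j] with 1 ≤ i ≤ j ≤ 2 only):
  [1..1]={T0}  "a"  orig:{}
  [2..2]={A,S,T1}  "c"  orig:{A,S}
  [1..2]={S}  "ac"

Original NTs in T[1,2] deriving "ac": ["S"]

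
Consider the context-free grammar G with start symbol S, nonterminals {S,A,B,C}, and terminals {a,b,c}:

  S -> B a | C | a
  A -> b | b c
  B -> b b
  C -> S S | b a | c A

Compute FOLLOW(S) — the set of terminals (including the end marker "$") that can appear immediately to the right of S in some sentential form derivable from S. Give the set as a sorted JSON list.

FIRST iteration:
round 1:
  A via A→b: +{b}
  B via B→b b: +{b}
  C via C→b a: +{b}
  C via C→c A: +{c}
  S via S→B a: +{b}
  S via S→C: +{c}
  S via S→a: +{a}
  FIRST(S)={a,b,c}  FIRST(A)={b}  FIRST(B)={b}  FIRST(C)={b,c}
round 2:
  C via C→S S: +{a}
  FIRST(S)={a,b,c}  FIRST(A)={b}  FIRST(B)={b}  FIRST(C)={a,b,c}
round 3: done
  FIRST(S)={a,b,c}  FIRST(A)={b}  FIRST(B)={b}  FIRST(C)={a,b,c}

FOLLOW sets:
initialize: $ ∈ FOLLOW(S)
[1]
  C→S S: FOLLOW(S) ⊇ FIRST(S) = {a,b,c}; new: +{a,b,c}
  S→B a: FOLLOW(B) ⊇ FIRST(a) = {a}; new: +{a}
  S→C: FOLLOW(C) ⊇ FOLLOW(S) ⊇ {$,a,b,c}; new: +{$,a,b,c}
  S: {$,a,b,c}  A: {}  B: {a}  C: {$,a,b,c}
[2]
  C→c A: FOLLOW(A) ⊇ FOLLOW(C) ⊇ {$,a,b,c}; new: +{$,a,b,c}
  S: {$,a,b,c}  A: {$,a,b,c}  B: {a}  C: {$,a,b,c}
[3] (stable)
  S: {$,a,b,c}  A: {$,a,b,c}  B: {a}  C: {$,a,b,c}

FOLLOW(S) = ["$", "a", "b", "c"]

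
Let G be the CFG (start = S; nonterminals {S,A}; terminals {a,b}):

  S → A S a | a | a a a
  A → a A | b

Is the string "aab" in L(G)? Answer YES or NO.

Convert to CNF:
  S -> A X1 | T0 X2 | a
  A -> T0 A | b
  T0 -> a
  X1 -> S T0
  X2 -> T0 T0

CYK table (by increasing span):
  [0..0]={S,T0}  "a"  orig:{S}
  [1..1]={S,T0}  "a"  orig:{S}
  [2..2]={A}  "b"
  [0..1]={X1,X2}  "aa"  orig:{}
  [1..2]={A}  "ab"
  [0..2]={A}  "aab"

S ∉ T[0,2] ⇒ NO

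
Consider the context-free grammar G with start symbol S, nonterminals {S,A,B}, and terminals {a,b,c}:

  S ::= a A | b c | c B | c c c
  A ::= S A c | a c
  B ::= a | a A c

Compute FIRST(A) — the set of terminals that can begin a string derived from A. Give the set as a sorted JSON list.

FIRST sets, iterate to fixpoint:
[1]
  A via A→a c: +{a}
  B via B→a: +{a}
  S via S→a A: +{a}
  S via S→b c: +{b}
  S via S→c B: +{c}
  S: {a,b,c}  A: {a}  B: {a}
[2]
  A via A→S A c: +{b,c}
  S: {a,b,c}  A: {a,b,c}  B: {a}
[3] (stable)
  S: {a,b,c}  A: {a,b,c}  B: {a}

FIRST(A) = ["a", "b", "c"]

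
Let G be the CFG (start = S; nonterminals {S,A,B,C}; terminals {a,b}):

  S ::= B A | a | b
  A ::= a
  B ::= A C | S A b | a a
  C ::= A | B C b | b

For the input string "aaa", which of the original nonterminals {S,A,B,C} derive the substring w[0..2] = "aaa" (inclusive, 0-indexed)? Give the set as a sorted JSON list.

Convert to CNF:
  S -> B A | a | b
  A -> a
  B -> A C | S X2 | T1 T1
  C -> B X3 | a | b
  T0 -> b
  T1 -> a
  X2 -> A T0
  X3 -> C T0

CYK table (by increasing span), restricted to cells inside w[0..2]:
  [0..0]={A,C,S,T1}  "a"  orig:{A,C,S}
  [1..1]={A,C,S,T1}  "a"  orig:{A,C,S}
  [2..2]={A,C,S,T1}  "a"  orig:{A,C,S}
  [0..1]={B}  "aa"
  [1..2]={B}  "aa"
  [0..2]={S}  "aaa"

Original NTs in T[0,2] deriving "aaa": ["S"]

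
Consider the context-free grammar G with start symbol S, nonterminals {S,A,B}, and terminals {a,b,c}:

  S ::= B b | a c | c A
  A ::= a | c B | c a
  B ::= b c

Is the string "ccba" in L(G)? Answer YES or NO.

Convert to CNF:
  S -> B T2 | T0 A | T1 T0
  A -> T0 B | T0 T1 | a
  B -> T2 T0
  T0 -> c
  T1 -> a
  T2 -> b

CYK fill:
  T[0,0] 'c' = {T0}  orig:{}
  T[1,1] 'c' = {T0}  orig:{}
  T[2,2] 'b' = {T2}  orig:{}
  T[3,3] 'a' = {A,T1}  orig:{A}
  T[0,1] 'cc' = ∅
  T[1,2] 'cb' = ∅
  T[2,3] 'ba' = ∅
  T[0,2] 'ccb' = ∅
  T[1,3] 'cba' = ∅
  T[0,3] 'ccba' = ∅

S ∉ T[0,3] ⇒ NO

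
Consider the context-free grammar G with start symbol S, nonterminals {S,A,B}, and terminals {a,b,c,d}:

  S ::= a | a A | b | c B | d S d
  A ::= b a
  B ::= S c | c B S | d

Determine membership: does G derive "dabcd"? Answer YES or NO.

CNF form of G:
  S -> T1 A | T2 B | T3 X5 | a | b
  A -> T0 T1
  B -> S T2 | T2 X4 | d
  T0 -> b
  T1 -> a
  T2 -> c
  T3 -> d
  X4 -> B S
  X5 -> S T3

CYK fill:
  [0..0]={B,T3}  "d"  orig:{B}
  [1..1]={S,T1}  "a"  orig:{S}
  [2..2]={S,T0}  "b"  orig:{S}
  [3..3]={T2}  "c"  orig:{}
  [4..4]={B,T3}  "d"  orig:{B}
  [0..1]={X4}  "da"  orig:{}
  [1..2]=∅  "ab"
  [2..3]={B}  "bc"
  [3..4]={S}  "cd"
  [0..2]=∅  "dab"
  [1..3]=∅  "abc"
  [2..4]=∅  "bcd"
  [0..3]=∅  "dabc"
  [1..4]=∅  "abcd"
  [0..4]=∅  "dabcd"

S ∉ T[0,4] ⇒ NO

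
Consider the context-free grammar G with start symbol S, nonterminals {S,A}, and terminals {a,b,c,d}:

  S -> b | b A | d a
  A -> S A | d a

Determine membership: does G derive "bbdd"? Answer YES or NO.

Convert to CNF:
  S -> T0 T1 | T2 A | b
  A -> S A | T0 T1
  T0 -> d
  T1 -> a
  T2 -> b

Fill CYK table bottom-up:
  [0..0]={S,T2}  "b"  orig:{S}
  [1..1]={S,T2}  "b"  orig:{S}
  [2..2]={T0}  "d"  orig:{}
  [3..3]={T0}  "d"  orig:{}
  [0..1]=∅  "bb"
  [1..2]=∅  "bd"
  [2..3]=∅  "dd"
  [0..2]=∅  "bbd"
  [1..3]=∅  "bdd"
  [0..3]=∅  "bbdd"

S ∉ T[0,3] ⇒ NO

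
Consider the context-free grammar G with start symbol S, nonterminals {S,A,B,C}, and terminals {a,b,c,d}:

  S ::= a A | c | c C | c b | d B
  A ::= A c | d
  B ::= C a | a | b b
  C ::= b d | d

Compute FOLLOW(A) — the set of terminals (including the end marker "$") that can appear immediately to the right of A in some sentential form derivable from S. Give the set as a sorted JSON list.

Compute FIRST by fixpoint:
round 1:
  A via A→d: +{d}
  B via B→a: +{a}
  B via B→b b: +{b}
  C via C→b d: +{b}
  C via C→d: +{d}
  S via S→a A: +{a}
  S via S→c: +{c}
  S via S→d B: +{d}
  FIRST[S]={a,c,d}  FIRST[A]={d}  FIRST[B]={a,b}  FIRST[C]={b,d}
round 2:
  B via B→C a: +{d}
  FIRST[S]={a,c,d}  FIRST[A]={d}  FIRST[B]={a,b,d}  FIRST[C]={b,d}
round 3: (stable)
  FIRST[S]={a,c,d}  FIRST[A]={d}  FIRST[B]={a,b,d}  FIRST[C]={b,d}

Compute FOLLOW by fixpoint:
FOLLOW(S) := {$}
pass 1:
  A→A c: FOLLOW(A) ⊇ FIRST(c) = {c}; new: +{c}
  B→C a: FOLLOW(C) ⊇ FIRST(a) = {a}; new: +{a}
  S→a A: FOLLOW(A) ⊇ FOLLOW(S) ⊇ {$}; new: +{$}
  S→c C: FOLLOW(C) ⊇ FOLLOW(S) ⊇ {$}; new: +{$}
  S→d B: FOLLOW(B) ⊇ FOLLOW(S) ⊇ {$}; new: +{$}
  FOLLOW(S)={$}  FOLLOW(A)={$,c}  FOLLOW(B)={$}  FOLLOW(C)={$,a}
pass 2: (no change)
  FOLLOW(S)={$}  FOLLOW(A)={$,c}  FOLLOW(B)={$}  FOLLOW(C)={$,a}

FOLLOW(A) = ["$", "c"]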